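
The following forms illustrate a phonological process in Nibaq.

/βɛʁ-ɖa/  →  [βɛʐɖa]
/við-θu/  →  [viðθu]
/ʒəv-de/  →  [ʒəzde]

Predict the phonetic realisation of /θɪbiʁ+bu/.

The data show regressive place assimilation: /ʁ/ → [ʐ] before /ɖ/; /v/ → [z] before /d/. In each pair only place changes, matching the following consonant, while manner and voice stay constant.
Nothing changes in [viðθu]: there the adjacent consonants already agree in place (/ð/ and /θ/ are both dental), so this form is consistent with the same rule.
/ʁ/ is a voiced uvular fricative. The following trigger /b/ is bilabial, so /ʁ/ must become bilabial as well.
Changing only its place to bilabial gives [β] — the voiced bilabial fricative.

[θɪbiβbu]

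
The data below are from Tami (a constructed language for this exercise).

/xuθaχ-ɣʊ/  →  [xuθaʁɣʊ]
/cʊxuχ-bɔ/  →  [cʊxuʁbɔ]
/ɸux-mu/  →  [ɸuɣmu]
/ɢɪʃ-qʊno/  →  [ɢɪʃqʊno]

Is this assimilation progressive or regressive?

regressive

The segment that alternates is /χ/, which surfaces as [ʁ] when adjacent to /ɣ/.
/χ/ is voiceless while /ɣ/ is voiced; the output [ʁ] is voiced, matching the trigger — so the feature that spreads is voicing.
The same holds elsewhere in the data: /χ/ → [ʁ] before /b/ (voiceless → voiced, matching voiced); /x/ → [ɣ] before /m/ (voiceless → voiced, matching voiced) — only voicing changes, and always toward the following segment.
No alternation appears in [ɢɪʃqʊno]: there the adjacent consonants already agree in voicing (/ʃ/ and /q/ are both voiceless), so this form is consistent with the same rule.
The trigger is the following segment, so the direction is regressive (anticipatory).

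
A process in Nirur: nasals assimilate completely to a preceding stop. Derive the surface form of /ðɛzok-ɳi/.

/ɳ/ is the segment targeted by the rule; it sits immediately after /k/, so it assimilates completely and surfaces as [k].

[ðɛzokki]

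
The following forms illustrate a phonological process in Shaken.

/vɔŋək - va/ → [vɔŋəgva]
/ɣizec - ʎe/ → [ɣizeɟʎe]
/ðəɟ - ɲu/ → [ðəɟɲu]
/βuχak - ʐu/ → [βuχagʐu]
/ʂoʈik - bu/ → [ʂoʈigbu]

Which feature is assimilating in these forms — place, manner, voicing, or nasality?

The segment that alternates is /k/, which surfaces as [g] when adjacent to /v/.
The change voiceless → voiced matches the voicing of the following /v/, identifying this as voicing assimilation.
The same holds elsewhere in the data: /c/ → [ɟ] before /ʎ/ (voiceless → voiced, matching voiced); /k/ → [g] before /ʐ/ (voiceless → voiced, matching voiced); /k/ → [g] before /b/ (voiceless → voiced, matching voiced) — only voicing changes, and always toward the following segment.
Nothing changes in [ðəɟɲu]: there the adjacent consonants already agree in voicing (/ɟ/ and /ɲ/ are both voiced), so this form is consistent with the same rule.

voicing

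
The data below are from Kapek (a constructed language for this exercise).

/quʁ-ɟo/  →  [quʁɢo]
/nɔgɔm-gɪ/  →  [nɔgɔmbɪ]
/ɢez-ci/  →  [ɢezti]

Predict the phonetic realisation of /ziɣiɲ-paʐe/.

The data show progressive place assimilation: /ɟ/ → [ɢ] after /ʁ/; /g/ → [b] after /m/; /c/ → [t] after /z/. In each pair only place changes, matching the preceding consonant, while manner and voice stay constant.
/p/ is a voiceless bilabial stop. The preceding trigger /ɲ/ is palatal, so /p/ must become palatal as well.
The voiceless palatal stop is [c], so /p/ → [c].

[ziɣiɲcaʐe]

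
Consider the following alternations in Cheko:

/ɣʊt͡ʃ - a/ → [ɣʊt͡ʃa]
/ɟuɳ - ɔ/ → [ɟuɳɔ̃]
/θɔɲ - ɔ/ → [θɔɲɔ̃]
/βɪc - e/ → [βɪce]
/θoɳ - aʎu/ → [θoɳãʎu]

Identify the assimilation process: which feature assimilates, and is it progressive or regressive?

progressive nasality assimilation (vowel nasalisation)

The vowel /ɔ/ surfaces as nasalised [ɔ̃] next to the preceding nasal /ɳ/ — it has acquired the [+nasal] feature of its neighbour.
Likewise in the remaining data: /ɔ/ → [ɔ̃] after /ɲ/; /a/ → [ã] after /ɳ/ — each time a vowel is nasalised next to a preceding nasal.
No change occurs in [ɣʊt͡ʃa], [βɪce] because the vowel at the boundary is adjacent to an oral consonant, not a nasal (/a/ next to /t͡ʃ/; /e/ next to /c/).
Because the conditioning nasal is to the left of the vowel that changes, the process is progressive (perseverative).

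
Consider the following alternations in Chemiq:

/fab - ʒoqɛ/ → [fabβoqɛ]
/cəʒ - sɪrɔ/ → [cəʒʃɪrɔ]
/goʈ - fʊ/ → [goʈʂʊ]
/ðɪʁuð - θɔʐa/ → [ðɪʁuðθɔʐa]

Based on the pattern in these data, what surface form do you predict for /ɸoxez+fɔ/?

[ɸoxezsɔ]

The data show progressive place assimilation: /ʒ/ → [β] after /b/; /s/ → [ʃ] after /ʒ/; /f/ → [ʂ] after /ʈ/. In each pair only place changes, matching the preceding consonant, while manner and voice stay constant.
No alternation appears in [ðɪʁuðθɔʐa]: there the adjacent consonants already agree in place (/θ/ and /ð/ are both dental), so this form is consistent with the same rule.
The rule targets /f/ (voiceless labiodental fricative), which sits after the trigger /z/ (alveolar).
Changing only its place to alveolar gives [s] — the voiceless alveolar fricative.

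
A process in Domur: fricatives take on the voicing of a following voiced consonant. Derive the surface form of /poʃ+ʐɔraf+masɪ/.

/ʃ/ is a voiceless postalveolar fricative. The following trigger /ʐ/ is voiced, so /ʃ/ must become voiced as well.
A voiced postalveolar fricative is [ʒ], so the surface segment is [ʒ].
The same rule applies at the second boundary: /f/ → [v] next to /m/.

[poʒʐɔravmasɪ]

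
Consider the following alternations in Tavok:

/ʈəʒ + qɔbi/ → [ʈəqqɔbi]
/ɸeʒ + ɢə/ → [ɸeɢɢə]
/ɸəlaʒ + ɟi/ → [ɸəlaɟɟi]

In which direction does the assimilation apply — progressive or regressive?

Comparing underlying and surface forms, /ʒ/ → [q] is the alternation; the neighbouring /q/ is constant.
The output [q] is identical to the trigger /q/ — every feature (place, manner, voicing) has been copied — so this is total assimilation.
The remaining alternations confirm this: /ʒ/ → [ɢ] before /ɢ/; /ʒ/ → [ɟ] before /ɟ/ — in each case the output is a copy of the following consonant.
Since the segment that changes precedes the conditioning segment, the assimilation is regressive.

regressive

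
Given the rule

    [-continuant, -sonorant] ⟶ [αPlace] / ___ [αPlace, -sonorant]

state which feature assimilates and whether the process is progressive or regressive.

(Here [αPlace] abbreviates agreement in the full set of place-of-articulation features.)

regressive place assimilation

The rule copies the place features (abbreviated [Place]) from the environment onto the target, so the assimilating feature is place.
The conditioning segment sits to the right of the focus bar, meaning the trigger follows the segment that changes — regressive assimilation.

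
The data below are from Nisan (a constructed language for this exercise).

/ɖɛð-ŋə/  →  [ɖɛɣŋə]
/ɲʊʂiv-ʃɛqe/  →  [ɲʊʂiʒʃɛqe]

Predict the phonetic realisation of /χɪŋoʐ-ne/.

[χɪŋozne]

The data show regressive place assimilation: /ð/ → [ɣ] before /ŋ/; /v/ → [ʒ] before /ʃ/. In each pair only place changes, matching the following consonant, while manner and voice stay constant.
/ʐ/ is a voiced retroflex fricative. The following trigger /n/ is alveolar, so /ʐ/ must become alveolar as well.
A voiced alveolar fricative is [z], so the surface segment is [z].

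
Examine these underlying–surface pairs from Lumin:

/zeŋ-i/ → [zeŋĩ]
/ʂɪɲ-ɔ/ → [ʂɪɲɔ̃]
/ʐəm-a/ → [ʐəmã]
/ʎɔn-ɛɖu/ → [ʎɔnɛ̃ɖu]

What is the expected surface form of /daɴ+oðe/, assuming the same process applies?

The data show progressive nasality assimilation (vowel nasalisation): /i/ → [ĩ] after /ŋ/; /ɔ/ → [ɔ̃] after /ɲ/; /a/ → [ã] after /m/; /ɛ/ → [ɛ̃] after /n/ — a vowel is nasalised by an immediately preceding nasal consonant.
/o/ sits next to the nasal /ɴ/ and is therefore nasalised to [õ].

[daɴõðe]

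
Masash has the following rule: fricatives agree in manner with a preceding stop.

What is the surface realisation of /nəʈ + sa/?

/s/ is a voiceless alveolar fricative. The preceding trigger /ʈ/ is a stop, so /s/ must become a stop as well.
A voiceless alveolar stop is [t], so the surface segment is [t].

[nəʈta]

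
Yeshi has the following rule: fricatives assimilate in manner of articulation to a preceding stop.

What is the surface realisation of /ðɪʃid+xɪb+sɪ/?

/x/ is a voiceless velar fricative. The preceding trigger /d/ is a stop, so /x/ must become a stop as well.
Changing only its manner to stop gives [k] — the voiceless velar stop.
The same rule applies at the second boundary: /s/ → [t] next to /b/.

[ðɪʃidkɪbtɪ]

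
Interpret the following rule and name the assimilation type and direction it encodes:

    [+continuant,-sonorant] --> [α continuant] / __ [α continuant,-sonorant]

The rule copies [continuant] (continuancy) from the environment onto the target fricatives; since [±continuant] encodes the stop/fricative manner contrast, the assimilating dimension is manner.
Since the environment is written after the underscore, the trigger follows the target; the direction is regressive.

regressive manner assimilation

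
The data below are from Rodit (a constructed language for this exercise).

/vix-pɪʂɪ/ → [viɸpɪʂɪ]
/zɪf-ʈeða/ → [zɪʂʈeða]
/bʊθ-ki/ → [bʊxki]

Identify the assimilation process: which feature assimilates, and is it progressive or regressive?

Underlying /x/ is realised as [ɸ] next to /p/; /p/ itself does not change.
/x/ is velar while /p/ is bilabial; the output [ɸ] is bilabial, matching the trigger — so the feature that spreads is place.
Manner and voice are unchanged, so the assimilation is partial, not total.
The other alternating forms pattern the same way: /f/ → [ʂ] before /ʈ/ (labiodental → retroflex, matching retroflex); /θ/ → [x] before /k/ (dental → velar, matching velar) — only place changes, and always toward the following segment.
Since the segment that changes precedes the conditioning segment, the assimilation is regressive.

regressive place assimilation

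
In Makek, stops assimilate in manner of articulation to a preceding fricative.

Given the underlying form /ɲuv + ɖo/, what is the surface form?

[ɲuvʐo]

/ɖ/ is a voiced retroflex stop. The preceding trigger /v/ is a fricative, so /ɖ/ must become a fricative as well.
The voiced retroflex fricative is [ʐ], so /ɖ/ → [ʐ].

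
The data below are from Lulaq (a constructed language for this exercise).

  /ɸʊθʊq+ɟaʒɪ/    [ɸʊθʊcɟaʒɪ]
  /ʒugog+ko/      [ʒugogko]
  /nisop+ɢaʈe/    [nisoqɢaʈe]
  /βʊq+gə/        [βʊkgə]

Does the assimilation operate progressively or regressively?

regressive

Comparing underlying and surface forms, /q/ → [c] is the alternation; the neighbouring /ɟ/ is constant.
/q/ is uvular while /ɟ/ is palatal; the output [c] is palatal, matching the trigger — so the feature that spreads is place.
Checking the remaining alternations: /p/ → [q] before /ɢ/ (bilabial → uvular, matching uvular); /q/ → [k] before /g/ (uvular → velar, matching velar) — only place changes, and always toward the following segment.
Nothing changes in [ʒugogko]: there the adjacent consonants already agree in place (/g/ and /k/ are both velar), so this form is consistent with the same rule.
The trigger is the following segment, so the direction is regressive (anticipatory).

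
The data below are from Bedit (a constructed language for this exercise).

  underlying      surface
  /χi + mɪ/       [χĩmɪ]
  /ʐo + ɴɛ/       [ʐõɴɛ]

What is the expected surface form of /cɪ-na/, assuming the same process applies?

[cɪ̃na]

The data show regressive nasality assimilation (vowel nasalisation): /i/ → [ĩ] before /m/; /o/ → [õ] before /ɴ/ — a vowel is nasalised by an immediately following nasal consonant.
The vowel /ɪ/ is adjacent to the following nasal /n/, so it acquires [+nasal] and surfaces as [ɪ̃].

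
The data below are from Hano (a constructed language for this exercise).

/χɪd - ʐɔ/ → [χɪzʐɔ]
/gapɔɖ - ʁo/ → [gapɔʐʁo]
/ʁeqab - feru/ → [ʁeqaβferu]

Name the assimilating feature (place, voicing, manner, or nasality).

manner

The segment that alternates is /d/, which surfaces as [z] when adjacent to /ʐ/.
The change stop → fricative matches the manner of the following /ʐ/, identifying this as manner assimilation.
The other alternating forms pattern the same way: /ɖ/ → [ʐ] before /ʁ/ (stop → fricative, matching a fricative); /b/ → [β] before /f/ (stop → fricative, matching a fricative) — only manner changes, and always toward the following segment.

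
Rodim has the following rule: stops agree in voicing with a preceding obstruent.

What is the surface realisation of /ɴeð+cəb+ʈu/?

/c/ is a voiceless palatal stop. The preceding trigger /ð/ is voiced, so /c/ must become voiced as well.
Changing only its voicing to voiced gives [ɟ] — the voiced palatal stop.
At the second juncture, /ʈ/ likewise becomes [ɖ] adjacent to /b/.

[ɴeðɟəbɖu]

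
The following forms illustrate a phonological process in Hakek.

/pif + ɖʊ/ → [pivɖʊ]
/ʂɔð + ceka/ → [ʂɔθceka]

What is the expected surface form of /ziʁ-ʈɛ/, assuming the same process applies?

The data show regressive voicing assimilation: /f/ → [v] before /ɖ/; /ð/ → [θ] before /c/. In each pair only voicing changes, matching the following consonant, while place and manner stay constant.
/ʁ/ is a voiced uvular fricative. The following trigger /ʈ/ is voiceless, so /ʁ/ must become voiceless as well.
The voiceless uvular fricative is [χ], so /ʁ/ → [χ].

[ziχʈɛ]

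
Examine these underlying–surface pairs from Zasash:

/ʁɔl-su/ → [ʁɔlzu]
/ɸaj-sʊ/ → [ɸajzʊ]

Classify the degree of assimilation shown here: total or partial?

partial assimilation

Comparing underlying and surface forms, /s/ → [z] is the alternation; the neighbouring /l/ is constant.
/s/ is voiceless while /l/ is voiced; the output [z] is voiced, matching the trigger — so the feature that spreads is voicing.
Place and manner are unchanged, so the assimilation is partial, not total.
The same holds elsewhere in the data: /s/ → [z] after /j/ (voiceless → voiced, matching voiced) — only voicing changes, and always toward the preceding segment.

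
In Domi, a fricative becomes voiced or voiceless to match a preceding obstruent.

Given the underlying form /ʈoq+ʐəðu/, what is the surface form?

[ʈoqʂəðu]

The rule targets /ʐ/ (voiced retroflex fricative), which sits after the trigger /q/ (voiceless).
The voiceless retroflex fricative is [ʂ], so /ʐ/ → [ʂ].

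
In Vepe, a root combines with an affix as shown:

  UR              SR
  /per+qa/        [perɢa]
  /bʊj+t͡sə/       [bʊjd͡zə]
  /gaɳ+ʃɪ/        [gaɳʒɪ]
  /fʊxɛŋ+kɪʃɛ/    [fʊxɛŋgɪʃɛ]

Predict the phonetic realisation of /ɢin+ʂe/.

The data show progressive voicing assimilation: /q/ → [ɢ] after /r/; /t͡s/ → [d͡z] after /j/; /ʃ/ → [ʒ] after /ɳ/; /k/ → [g] after /ŋ/. In each pair only voicing changes, matching the preceding consonant, while place and manner stay constant.
The rule targets /ʂ/ (voiceless retroflex fricative), which sits after the trigger /n/ (voiced).
Changing only its voicing to voiced gives [ʐ] — the voiced retroflex fricative.

[ɢinʐe]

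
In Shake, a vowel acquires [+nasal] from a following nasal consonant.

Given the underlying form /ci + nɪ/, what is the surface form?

[cĩnɪ]

/i/ sits next to the nasal /n/ and is therefore nasalised to [ĩ].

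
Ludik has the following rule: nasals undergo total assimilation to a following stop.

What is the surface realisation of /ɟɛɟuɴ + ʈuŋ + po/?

[ɟɛɟuʈʈuppo]

/ɴ/ is the segment targeted by the rule; it sits immediately before /ʈ/, so it assimilates completely and surfaces as [ʈ].
At the second juncture, /ŋ/ likewise becomes [p] adjacent to /p/.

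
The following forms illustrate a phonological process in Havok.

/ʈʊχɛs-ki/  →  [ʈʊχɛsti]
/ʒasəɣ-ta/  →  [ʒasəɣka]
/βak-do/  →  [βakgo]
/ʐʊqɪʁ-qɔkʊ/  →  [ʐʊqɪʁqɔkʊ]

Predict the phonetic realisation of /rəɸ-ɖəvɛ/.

[rəɸbəvɛ]

The data show progressive place assimilation: /k/ → [t] after /s/; /t/ → [k] after /ɣ/; /d/ → [g] after /k/. In each pair only place changes, matching the preceding consonant, while manner and voice stay constant.
Nothing changes in [ʐʊqɪʁqɔkʊ]: there the adjacent consonants already agree in place (/q/ and /ʁ/ are both uvular), so this form is consistent with the same rule.
/ɖ/ is a voiced retroflex stop. The preceding trigger /ɸ/ is bilabial, so /ɖ/ must become bilabial as well.
A voiced bilabial stop is [b], so the surface segment is [b].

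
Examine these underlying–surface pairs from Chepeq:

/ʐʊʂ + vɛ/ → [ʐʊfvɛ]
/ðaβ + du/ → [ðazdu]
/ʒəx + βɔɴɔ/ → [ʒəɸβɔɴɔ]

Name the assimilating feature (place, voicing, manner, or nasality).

The segment that alternates is /ʂ/, which surfaces as [f] when adjacent to /v/.
The change retroflex → labiodental matches the place of the following /v/, identifying this as place assimilation.
The other alternating forms pattern the same way: /β/ → [z] before /d/ (bilabial → alveolar, matching alveolar); /x/ → [ɸ] before /β/ (velar → bilabial, matching bilabial) — only place changes, and always toward the following segment.

place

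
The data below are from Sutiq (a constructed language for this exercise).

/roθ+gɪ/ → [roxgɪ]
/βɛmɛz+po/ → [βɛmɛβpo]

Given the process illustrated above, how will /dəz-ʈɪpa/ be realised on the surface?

The data show regressive place assimilation: /θ/ → [x] before /g/; /z/ → [β] before /p/. In each pair only place changes, matching the following consonant, while manner and voice stay constant.
/z/ is a voiced alveolar fricative. The following trigger /ʈ/ is retroflex, so /z/ must become retroflex as well.
The voiced retroflex fricative is [ʐ], so /z/ → [ʐ].

[dəʐʈɪpa]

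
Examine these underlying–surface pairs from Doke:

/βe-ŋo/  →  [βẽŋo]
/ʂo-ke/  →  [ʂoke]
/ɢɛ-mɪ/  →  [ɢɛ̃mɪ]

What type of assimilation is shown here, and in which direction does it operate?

The vowel /e/ surfaces as nasalised [ẽ] next to the following nasal /ŋ/ — it has acquired the [+nasal] feature of its neighbour.
The other form shows the same pattern: /ɛ/ → [ɛ̃] before /m/ — each time a vowel is nasalised next to a following nasal.
No change occurs in [ʂoke] because the vowel at the boundary is adjacent to an oral consonant, not a nasal (/o/ next to /k/).
Because the conditioning nasal is to the right of the vowel that changes, the process is regressive (anticipatory).

regressive nasality assimilation (vowel nasalisation)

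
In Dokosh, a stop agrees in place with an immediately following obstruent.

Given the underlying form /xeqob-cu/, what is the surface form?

[xeqoɟcu]

/b/ is a voiced bilabial stop. The following trigger /c/ is palatal, so /b/ must become palatal as well.
A voiced palatal stop is [ɟ], so the surface segment is [ɟ].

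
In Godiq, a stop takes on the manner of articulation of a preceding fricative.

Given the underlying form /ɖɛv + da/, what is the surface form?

[ɖɛvza]

/d/ is a voiced alveolar stop. The preceding trigger /v/ is a fricative, so /d/ must become a fricative as well.
The voiced alveolar fricative is [z], so /d/ → [z].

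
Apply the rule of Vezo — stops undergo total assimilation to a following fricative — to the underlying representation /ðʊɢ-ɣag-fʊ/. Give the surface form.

/ɢ/ is the segment targeted by the rule; it sits immediately before /ɣ/, so it assimilates completely and surfaces as [ɣ].
At the second juncture, /g/ likewise becomes [f] adjacent to /f/.

[ðʊɣɣaffʊ]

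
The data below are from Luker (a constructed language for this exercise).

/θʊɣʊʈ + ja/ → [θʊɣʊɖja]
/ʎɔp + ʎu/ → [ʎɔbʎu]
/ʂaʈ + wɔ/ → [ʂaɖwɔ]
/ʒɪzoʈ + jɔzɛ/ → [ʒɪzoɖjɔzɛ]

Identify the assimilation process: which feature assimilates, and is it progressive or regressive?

regressive voicing assimilation

The segment that alternates is /ʈ/, which surfaces as [ɖ] when adjacent to /j/.
/ʈ/ is voiceless while /j/ is voiced; the output [ɖ] is voiced, matching the trigger — so the feature that spreads is voicing.
Place and manner are unchanged, so the assimilation is partial, not total.
The same holds elsewhere in the data: /p/ → [b] before /ʎ/ (voiceless → voiced, matching voiced); /ʈ/ → [ɖ] before /w/ (voiceless → voiced, matching voiced) — only voicing changes, and always toward the following segment.
Since the segment that changes precedes the conditioning segment, the assimilation is regressive.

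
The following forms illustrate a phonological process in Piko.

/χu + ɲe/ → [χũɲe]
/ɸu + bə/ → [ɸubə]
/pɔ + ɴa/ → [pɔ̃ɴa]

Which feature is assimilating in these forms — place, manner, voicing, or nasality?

The vowel /u/ surfaces as nasalised [ũ] next to the following nasal /ɲ/ — it has acquired the [+nasal] feature of its neighbour.
Likewise in the remaining data: /ɔ/ → [ɔ̃] before /ɴ/ — each time a vowel is nasalised next to a following nasal.
No change occurs in [ɸubə] because the vowel at the boundary is adjacent to an oral consonant, not a nasal (/u/ next to /b/).

nasality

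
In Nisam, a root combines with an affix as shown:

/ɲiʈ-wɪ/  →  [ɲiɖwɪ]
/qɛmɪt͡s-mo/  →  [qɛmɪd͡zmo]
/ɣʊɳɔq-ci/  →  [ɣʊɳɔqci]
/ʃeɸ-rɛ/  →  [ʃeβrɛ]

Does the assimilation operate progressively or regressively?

Comparing underlying and surface forms, /ʈ/ → [ɖ] is the alternation; the neighbouring /w/ is constant.
/ʈ/ is voiceless while /w/ is voiced; the output [ɖ] is voiced, matching the trigger — so the feature that spreads is voicing.
Checking the remaining alternations: /t͡s/ → [d͡z] before /m/ (voiceless → voiced, matching voiced); /ɸ/ → [β] before /r/ (voiceless → voiced, matching voiced) — only voicing changes, and always toward the following segment.
No alternation appears in [ɣʊɳɔqci]: there the adjacent consonants already agree in voicing (/q/ and /c/ are both voiceless), so this form is consistent with the same rule.
The trigger is the following segment, so the direction is regressive (anticipatory).

regressive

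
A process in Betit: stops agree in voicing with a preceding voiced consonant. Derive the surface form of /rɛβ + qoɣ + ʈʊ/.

/q/ is a voiceless uvular stop. The preceding trigger /β/ is voiced, so /q/ must become voiced as well.
A voiced uvular stop is [ɢ], so the surface segment is [ɢ].
At the second juncture, /ʈ/ likewise becomes [ɖ] adjacent to /ɣ/.

[rɛβɢoɣɖʊ]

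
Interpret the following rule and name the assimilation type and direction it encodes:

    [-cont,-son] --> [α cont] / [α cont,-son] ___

The shared variable α links the value of [cont] on the target to that of the neighbouring obstruent. [cont] distinguishes stops from fricatives — a manner-of-articulation feature — so this is manner assimilation.
The conditioning segment sits to the left of the focus bar, meaning the trigger precedes the segment that changes — progressive assimilation.

progressive manner assimilation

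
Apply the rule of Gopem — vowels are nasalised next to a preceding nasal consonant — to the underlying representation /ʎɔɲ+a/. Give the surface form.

/a/ sits next to the nasal /ɲ/ and is therefore nasalised to [ã].

[ʎɔɲã]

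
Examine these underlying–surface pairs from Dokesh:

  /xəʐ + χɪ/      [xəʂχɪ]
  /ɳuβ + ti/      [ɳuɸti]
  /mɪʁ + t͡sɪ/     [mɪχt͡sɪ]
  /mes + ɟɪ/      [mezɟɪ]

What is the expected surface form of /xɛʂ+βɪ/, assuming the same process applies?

The data show regressive voicing assimilation: /ʐ/ → [ʂ] before /χ/; /β/ → [ɸ] before /t/; /ʁ/ → [χ] before /t͡s/; /s/ → [z] before /ɟ/. In each pair only voicing changes, matching the following consonant, while place and manner stay constant.
/ʂ/ is a voiceless retroflex fricative. The following trigger /β/ is voiced, so /ʂ/ must become voiced as well.
Changing only its voicing to voiced gives [ʐ] — the voiced retroflex fricative.

[xɛʐβɪ]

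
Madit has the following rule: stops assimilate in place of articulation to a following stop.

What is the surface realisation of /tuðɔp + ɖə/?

The rule targets /p/ (voiceless bilabial stop), which sits before the trigger /ɖ/ (retroflex).
Changing only its place to retroflex gives [ʈ] — the voiceless retroflex stop.

[tuðɔʈɖə]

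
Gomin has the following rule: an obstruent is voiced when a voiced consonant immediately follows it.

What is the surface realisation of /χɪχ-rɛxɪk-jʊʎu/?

/χ/ is a voiceless uvular fricative. The following trigger /r/ is voiced, so /χ/ must become voiced as well.
A voiced uvular fricative is [ʁ], so the surface segment is [ʁ].
At the second juncture, /k/ likewise becomes [g] adjacent to /j/.

[χɪʁrɛxɪgjʊʎu]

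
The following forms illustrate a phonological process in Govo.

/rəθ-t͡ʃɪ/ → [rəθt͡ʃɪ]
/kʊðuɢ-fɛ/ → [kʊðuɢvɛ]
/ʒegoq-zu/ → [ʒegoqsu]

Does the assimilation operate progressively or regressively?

Underlying /f/ is realised as [v] next to /ɢ/; /ɢ/ itself does not change.
/f/ is voiceless while /ɢ/ is voiced; the output [v] is voiced, matching the trigger — so the feature that spreads is voicing.
The other alternating form patterns the same way: /z/ → [s] after /q/ (voiced → voiceless, matching voiceless) — only voicing changes, and always toward the preceding segment.
No alternation appears in [rəθt͡ʃɪ]: there the adjacent consonants already agree in voicing (/t͡ʃ/ and /θ/ are both voiceless), so this form is consistent with the same rule.
The trigger is the preceding segment, so the direction is progressive (perseverative).

progressive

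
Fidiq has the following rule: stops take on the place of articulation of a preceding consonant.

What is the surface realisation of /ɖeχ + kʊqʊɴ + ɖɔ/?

[ɖeχqʊqʊɴɢɔ]

The rule targets /k/ (voiceless velar stop), which sits after the trigger /χ/ (uvular).
A voiceless uvular stop is [q], so the surface segment is [q].
The same rule applies at the second boundary: /ɖ/ → [ɢ] next to /ɴ/.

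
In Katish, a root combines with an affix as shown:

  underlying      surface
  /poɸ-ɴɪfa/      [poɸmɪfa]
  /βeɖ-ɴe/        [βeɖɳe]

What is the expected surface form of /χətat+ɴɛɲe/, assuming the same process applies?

The data show progressive place assimilation: /ɴ/ → [m] after /ɸ/; /ɴ/ → [ɳ] after /ɖ/. In each pair only place changes, matching the preceding consonant, while manner and voice stay constant.
/ɴ/ is a voiced uvular nasal. The preceding trigger /t/ is alveolar, so /ɴ/ must become alveolar as well.
Changing only its place to alveolar gives [n] — the voiced alveolar nasal.

[χətatnɛɲe]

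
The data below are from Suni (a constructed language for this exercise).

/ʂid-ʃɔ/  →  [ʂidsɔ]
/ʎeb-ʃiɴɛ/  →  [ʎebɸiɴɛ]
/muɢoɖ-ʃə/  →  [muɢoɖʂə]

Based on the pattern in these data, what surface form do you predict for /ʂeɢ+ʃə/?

The data show progressive place assimilation: /ʃ/ → [s] after /d/; /ʃ/ → [ɸ] after /b/; /ʃ/ → [ʂ] after /ɖ/. In each pair only place changes, matching the preceding consonant, while manner and voice stay constant.
The rule targets /ʃ/ (voiceless postalveolar fricative), which sits after the trigger /ɢ/ (uvular).
A voiceless uvular fricative is [χ], so the surface segment is [χ].

[ʂeɢχə]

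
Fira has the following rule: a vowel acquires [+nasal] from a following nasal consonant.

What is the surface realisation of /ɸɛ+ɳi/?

The vowel /ɛ/ is adjacent to the following nasal /ɳ/, so it acquires [+nasal] and surfaces as [ɛ̃].

[ɸɛ̃ɳi]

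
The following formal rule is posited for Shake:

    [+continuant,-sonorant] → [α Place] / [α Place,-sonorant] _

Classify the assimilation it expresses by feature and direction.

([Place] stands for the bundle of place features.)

progressive place assimilation

The shared variable α links the value of the place features (abbreviated [Place]) on the target to the same value on the neighbouring segment, so place is the feature that assimilates.
The conditioning segment sits to the left of the focus bar, meaning the trigger precedes the segment that changes — progressive assimilation.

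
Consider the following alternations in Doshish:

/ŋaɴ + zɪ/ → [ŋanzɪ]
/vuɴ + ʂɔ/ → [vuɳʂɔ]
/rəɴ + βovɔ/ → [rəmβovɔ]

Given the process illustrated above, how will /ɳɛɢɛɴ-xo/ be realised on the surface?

[ɳɛɢɛŋxo]

The data show regressive place assimilation: /ɴ/ → [n] before /z/; /ɴ/ → [ɳ] before /ʂ/; /ɴ/ → [m] before /β/. In each pair only place changes, matching the following consonant, while manner and voice stay constant.
The rule targets /ɴ/ (voiced uvular nasal), which sits before the trigger /x/ (velar).
Changing only its place to velar gives [ŋ] — the voiced velar nasal.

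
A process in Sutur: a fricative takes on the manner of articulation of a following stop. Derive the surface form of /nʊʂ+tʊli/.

[nʊʈtʊli]

/ʂ/ is a voiceless retroflex fricative. The following trigger /t/ is a stop, so /ʂ/ must become a stop as well.
The voiceless retroflex stop is [ʈ], so /ʂ/ → [ʈ].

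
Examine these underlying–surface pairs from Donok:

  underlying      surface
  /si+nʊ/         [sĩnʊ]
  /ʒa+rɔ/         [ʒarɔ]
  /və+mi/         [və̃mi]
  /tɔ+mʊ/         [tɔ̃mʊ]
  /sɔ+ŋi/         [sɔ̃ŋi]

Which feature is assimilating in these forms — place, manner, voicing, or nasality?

nasality

The vowel /i/ surfaces as nasalised [ĩ] next to the following nasal /n/ — it has acquired the [+nasal] feature of its neighbour.
Likewise in the remaining data: /ə/ → [ə̃] before /m/; /ɔ/ → [ɔ̃] before /m/; /ɔ/ → [ɔ̃] before /ŋ/ — each time a vowel is nasalised next to a following nasal.
No change occurs in [ʒarɔ] because the vowel at the boundary is adjacent to an oral consonant, not a nasal (/a/ next to /r/).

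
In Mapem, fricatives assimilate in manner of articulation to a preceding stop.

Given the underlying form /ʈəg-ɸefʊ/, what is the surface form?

/ɸ/ is a voiceless bilabial fricative. The preceding trigger /g/ is a stop, so /ɸ/ must become a stop as well.
Changing only its manner to stop gives [p] — the voiceless bilabial stop.

[ʈəgpefʊ]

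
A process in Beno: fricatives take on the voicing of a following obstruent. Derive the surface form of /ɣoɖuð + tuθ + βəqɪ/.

[ɣoɖuθtuðβəqɪ]

The rule targets /ð/ (voiced dental fricative), which sits before the trigger /t/ (voiceless).
A voiceless dental fricative is [θ], so the surface segment is [θ].
At the second juncture, /θ/ likewise becomes [ð] adjacent to /β/.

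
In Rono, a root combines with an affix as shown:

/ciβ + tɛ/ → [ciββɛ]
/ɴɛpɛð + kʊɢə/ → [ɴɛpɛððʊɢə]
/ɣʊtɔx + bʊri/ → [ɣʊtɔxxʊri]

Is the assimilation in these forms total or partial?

total assimilation

Underlying /t/ is realised as [β] next to /β/; /β/ itself does not change.
The output [β] is identical to the trigger /β/ — every feature (place, manner, voicing) has been copied — so this is total assimilation.
The other forms behave the same way: /k/ → [ð] after /ð/; /b/ → [x] after /x/ — in each case the output is a copy of the preceding consonant.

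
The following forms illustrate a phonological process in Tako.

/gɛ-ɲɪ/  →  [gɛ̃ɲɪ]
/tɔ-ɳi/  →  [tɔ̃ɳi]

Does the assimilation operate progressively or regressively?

regressive

The vowel /ɛ/ surfaces as nasalised [ɛ̃] next to the following nasal /ɲ/ — it has acquired the [+nasal] feature of its neighbour.
Likewise in the remaining data: /ɔ/ → [ɔ̃] before /ɳ/ — each time a vowel is nasalised next to a following nasal.
Because the conditioning nasal is to the right of the vowel that changes, the process is regressive (anticipatory).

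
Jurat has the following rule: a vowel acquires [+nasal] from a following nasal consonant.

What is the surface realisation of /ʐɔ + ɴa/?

/ɔ/ sits next to the nasal /ɴ/ and is therefore nasalised to [ɔ̃].

[ʐɔ̃ɴa]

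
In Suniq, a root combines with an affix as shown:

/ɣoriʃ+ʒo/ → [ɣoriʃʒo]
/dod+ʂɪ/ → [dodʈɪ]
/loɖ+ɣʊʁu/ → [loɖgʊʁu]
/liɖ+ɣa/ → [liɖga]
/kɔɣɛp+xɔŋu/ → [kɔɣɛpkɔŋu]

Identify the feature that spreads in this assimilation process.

Underlying /ʂ/ is realised as [ʈ] next to /d/; /d/ itself does not change.
The change fricative → stop matches the manner of the preceding /d/, identifying this as manner assimilation.
The other alternating forms pattern the same way: /ɣ/ → [g] after /ɖ/ (fricative → stop, matching a stop); /x/ → [k] after /p/ (fricative → stop, matching a stop) — only manner changes, and always toward the preceding segment.
No alternation appears in [ɣoriʃʒo]: there the adjacent consonants already agree in manner (/ʒ/ and /ʃ/ are both fricatives), so this form is consistent with the same rule.

manner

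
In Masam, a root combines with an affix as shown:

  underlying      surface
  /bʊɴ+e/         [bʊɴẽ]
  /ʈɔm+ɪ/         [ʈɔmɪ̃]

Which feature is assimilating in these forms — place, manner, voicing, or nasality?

nasality

The vowel /e/ surfaces as nasalised [ẽ] next to the preceding nasal /ɴ/ — it has acquired the [+nasal] feature of its neighbour.
The other form shows the same pattern: /ɪ/ → [ɪ̃] after /m/ — each time a vowel is nasalised next to a preceding nasal.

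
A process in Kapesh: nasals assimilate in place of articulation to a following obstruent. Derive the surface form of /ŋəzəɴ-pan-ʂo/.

/ɴ/ is a voiced uvular nasal. The following trigger /p/ is bilabial, so /ɴ/ must become bilabial as well.
A voiced bilabial nasal is [m], so the surface segment is [m].
At the second juncture, /n/ likewise becomes [ɳ] adjacent to /ʂ/.

[ŋəzəmpaɳʂo]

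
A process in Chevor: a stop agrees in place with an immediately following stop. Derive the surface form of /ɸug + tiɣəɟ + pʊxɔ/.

[ɸudtiɣəbpʊxɔ]

/g/ is a voiced velar stop. The following trigger /t/ is alveolar, so /g/ must become alveolar as well.
Changing only its place to alveolar gives [d] — the voiced alveolar stop.
The same rule applies at the second boundary: /ɟ/ → [b] next to /p/.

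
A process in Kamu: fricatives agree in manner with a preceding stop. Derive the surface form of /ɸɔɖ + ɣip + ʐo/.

[ɸɔɖgipɖo]

The rule targets /ɣ/ (voiced velar fricative), which sits after the trigger /ɖ/ (stop).
The voiced velar stop is [g], so /ɣ/ → [g].
At the second juncture, /ʐ/ likewise becomes [ɖ] adjacent to /p/.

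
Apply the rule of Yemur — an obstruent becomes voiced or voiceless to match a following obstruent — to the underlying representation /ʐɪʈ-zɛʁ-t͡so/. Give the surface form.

The rule targets /ʈ/ (voiceless retroflex stop), which sits before the trigger /z/ (voiced).
The voiced retroflex stop is [ɖ], so /ʈ/ → [ɖ].
At the second juncture, /ʁ/ likewise becomes [χ] adjacent to /t͡s/.

[ʐɪɖzɛχt͡so]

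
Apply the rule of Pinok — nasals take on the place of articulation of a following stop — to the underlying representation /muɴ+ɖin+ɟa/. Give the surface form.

/ɴ/ is a voiced uvular nasal. The following trigger /ɖ/ is retroflex, so /ɴ/ must become retroflex as well.
Changing only its place to retroflex gives [ɳ] — the voiced retroflex nasal.
At the second juncture, /n/ likewise becomes [ɲ] adjacent to /ɟ/.

[muɳɖiɲɟa]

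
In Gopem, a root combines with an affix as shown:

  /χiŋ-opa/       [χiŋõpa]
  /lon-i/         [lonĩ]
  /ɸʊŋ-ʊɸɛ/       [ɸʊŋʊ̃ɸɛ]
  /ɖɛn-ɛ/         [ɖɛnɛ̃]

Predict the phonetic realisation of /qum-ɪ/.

The data show progressive nasality assimilation (vowel nasalisation): /o/ → [õ] after /ŋ/; /i/ → [ĩ] after /n/; /ʊ/ → [ʊ̃] after /ŋ/; /ɛ/ → [ɛ̃] after /n/ — a vowel is nasalised by an immediately preceding nasal consonant.
/ɪ/ sits next to the nasal /m/ and is therefore nasalised to [ɪ̃].

[qumɪ̃]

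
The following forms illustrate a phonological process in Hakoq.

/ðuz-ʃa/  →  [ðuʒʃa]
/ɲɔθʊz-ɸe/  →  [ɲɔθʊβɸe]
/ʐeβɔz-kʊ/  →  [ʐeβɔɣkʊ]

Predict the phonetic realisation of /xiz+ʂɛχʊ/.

[xiʐʂɛχʊ]

The data show regressive place assimilation: /z/ → [ʒ] before /ʃ/; /z/ → [β] before /ɸ/; /z/ → [ɣ] before /k/. In each pair only place changes, matching the following consonant, while manner and voice stay constant.
The rule targets /z/ (voiced alveolar fricative), which sits before the trigger /ʂ/ (retroflex).
Changing only its place to retroflex gives [ʐ] — the voiced retroflex fricative.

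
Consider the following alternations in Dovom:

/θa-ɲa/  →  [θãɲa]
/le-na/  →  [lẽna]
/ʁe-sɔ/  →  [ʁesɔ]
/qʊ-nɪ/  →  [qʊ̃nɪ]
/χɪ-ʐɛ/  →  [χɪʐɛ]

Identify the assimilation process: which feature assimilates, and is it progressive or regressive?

regressive nasality assimilation (vowel nasalisation)

The vowel /a/ surfaces as nasalised [ã] next to the following nasal /ɲ/ — it has acquired the [+nasal] feature of its neighbour.
The other forms show the same pattern: /e/ → [ẽ] before /n/; /ʊ/ → [ʊ̃] before /n/ — each time a vowel is nasalised next to a following nasal.
No change occurs in [ʁesɔ], [χɪʐɛ] because the vowel at the boundary is adjacent to an oral consonant, not a nasal (/e/ next to /s/; /ɪ/ next to /ʐ/).
Because the conditioning nasal is to the right of the vowel that changes, the process is regressive (anticipatory).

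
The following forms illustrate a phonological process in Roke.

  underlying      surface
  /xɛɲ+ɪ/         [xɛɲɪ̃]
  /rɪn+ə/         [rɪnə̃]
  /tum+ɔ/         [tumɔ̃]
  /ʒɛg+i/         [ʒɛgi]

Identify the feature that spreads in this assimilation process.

The vowel /ɪ/ surfaces as nasalised [ɪ̃] next to the preceding nasal /ɲ/ — it has acquired the [+nasal] feature of its neighbour.
Likewise in the remaining data: /ə/ → [ə̃] after /n/; /ɔ/ → [ɔ̃] after /m/ — each time a vowel is nasalised next to a preceding nasal.
No change occurs in [ʒɛgi] because the vowel at the boundary is adjacent to an oral consonant, not a nasal (/i/ next to /g/).

nasality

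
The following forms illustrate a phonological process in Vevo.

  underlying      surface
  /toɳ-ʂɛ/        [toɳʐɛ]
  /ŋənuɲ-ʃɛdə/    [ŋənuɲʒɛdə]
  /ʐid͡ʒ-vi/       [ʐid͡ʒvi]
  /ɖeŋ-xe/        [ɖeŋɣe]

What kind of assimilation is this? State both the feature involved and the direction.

Comparing underlying and surface forms, /ʂ/ → [ʐ] is the alternation; the neighbouring /ɳ/ is constant.
The change voiceless → voiced matches the voicing of the preceding /ɳ/, identifying this as voicing assimilation.
Place and manner are unchanged, so the assimilation is partial, not total.
The other alternating forms pattern the same way: /ʃ/ → [ʒ] after /ɲ/ (voiceless → voiced, matching voiced); /x/ → [ɣ] after /ŋ/ (voiceless → voiced, matching voiced) — only voicing changes, and always toward the preceding segment.
No alternation appears in [ʐid͡ʒvi]: there the adjacent consonants already agree in voicing (/v/ and /d͡ʒ/ are both voiced), so this form is consistent with the same rule.
Since the segment that changes follows the conditioning segment, the assimilation is progressive.

progressive voicing assimilation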